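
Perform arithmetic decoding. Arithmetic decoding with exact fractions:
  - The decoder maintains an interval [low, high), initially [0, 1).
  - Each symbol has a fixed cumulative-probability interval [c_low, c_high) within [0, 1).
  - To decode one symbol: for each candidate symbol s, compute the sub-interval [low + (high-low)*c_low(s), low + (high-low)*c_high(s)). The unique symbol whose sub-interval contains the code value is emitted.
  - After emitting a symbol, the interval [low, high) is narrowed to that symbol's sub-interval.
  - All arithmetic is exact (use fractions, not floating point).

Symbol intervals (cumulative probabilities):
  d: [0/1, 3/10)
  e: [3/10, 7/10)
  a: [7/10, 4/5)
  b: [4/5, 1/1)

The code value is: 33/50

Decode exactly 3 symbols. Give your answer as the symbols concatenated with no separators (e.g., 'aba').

Step 1: interval [0/1, 1/1), width = 1/1 - 0/1 = 1/1
  'd': [0/1 + 1/1*0/1, 0/1 + 1/1*3/10) = [0/1, 3/10)
  'e': [0/1 + 1/1*3/10, 0/1 + 1/1*7/10) = [3/10, 7/10) <- contains code 33/50
  'a': [0/1 + 1/1*7/10, 0/1 + 1/1*4/5) = [7/10, 4/5)
  'b': [0/1 + 1/1*4/5, 0/1 + 1/1*1/1) = [4/5, 1/1)
  emit 'e', narrow to [3/10, 7/10)
Step 2: interval [3/10, 7/10), width = 7/10 - 3/10 = 2/5
  'd': [3/10 + 2/5*0/1, 3/10 + 2/5*3/10) = [3/10, 21/50)
  'e': [3/10 + 2/5*3/10, 3/10 + 2/5*7/10) = [21/50, 29/50)
  'a': [3/10 + 2/5*7/10, 3/10 + 2/5*4/5) = [29/50, 31/50)
  'b': [3/10 + 2/5*4/5, 3/10 + 2/5*1/1) = [31/50, 7/10) <- contains code 33/50
  emit 'b', narrow to [31/50, 7/10)
Step 3: interval [31/50, 7/10), width = 7/10 - 31/50 = 2/25
  'd': [31/50 + 2/25*0/1, 31/50 + 2/25*3/10) = [31/50, 161/250)
  'e': [31/50 + 2/25*3/10, 31/50 + 2/25*7/10) = [161/250, 169/250) <- contains code 33/50
  'a': [31/50 + 2/25*7/10, 31/50 + 2/25*4/5) = [169/250, 171/250)
  'b': [31/50 + 2/25*4/5, 31/50 + 2/25*1/1) = [171/250, 7/10)
  emit 'e', narrow to [161/250, 169/250)

Answer: ebe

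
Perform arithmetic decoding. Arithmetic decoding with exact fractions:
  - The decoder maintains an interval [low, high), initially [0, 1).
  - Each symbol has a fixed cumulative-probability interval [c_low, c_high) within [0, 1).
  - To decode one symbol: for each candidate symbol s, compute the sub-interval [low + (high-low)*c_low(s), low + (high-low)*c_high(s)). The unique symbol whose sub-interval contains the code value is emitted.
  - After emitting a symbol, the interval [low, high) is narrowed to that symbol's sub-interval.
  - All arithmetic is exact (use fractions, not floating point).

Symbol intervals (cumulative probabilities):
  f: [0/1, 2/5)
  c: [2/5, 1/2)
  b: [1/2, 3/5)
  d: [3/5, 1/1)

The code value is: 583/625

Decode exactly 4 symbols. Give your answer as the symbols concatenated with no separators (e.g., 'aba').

Answer: ddbd

Derivation:
Step 1: interval [0/1, 1/1), width = 1/1 - 0/1 = 1/1
  'f': [0/1 + 1/1*0/1, 0/1 + 1/1*2/5) = [0/1, 2/5)
  'c': [0/1 + 1/1*2/5, 0/1 + 1/1*1/2) = [2/5, 1/2)
  'b': [0/1 + 1/1*1/2, 0/1 + 1/1*3/5) = [1/2, 3/5)
  'd': [0/1 + 1/1*3/5, 0/1 + 1/1*1/1) = [3/5, 1/1) <- contains code 583/625
  emit 'd', narrow to [3/5, 1/1)
Step 2: interval [3/5, 1/1), width = 1/1 - 3/5 = 2/5
  'f': [3/5 + 2/5*0/1, 3/5 + 2/5*2/5) = [3/5, 19/25)
  'c': [3/5 + 2/5*2/5, 3/5 + 2/5*1/2) = [19/25, 4/5)
  'b': [3/5 + 2/5*1/2, 3/5 + 2/5*3/5) = [4/5, 21/25)
  'd': [3/5 + 2/5*3/5, 3/5 + 2/5*1/1) = [21/25, 1/1) <- contains code 583/625
  emit 'd', narrow to [21/25, 1/1)
Step 3: interval [21/25, 1/1), width = 1/1 - 21/25 = 4/25
  'f': [21/25 + 4/25*0/1, 21/25 + 4/25*2/5) = [21/25, 113/125)
  'c': [21/25 + 4/25*2/5, 21/25 + 4/25*1/2) = [113/125, 23/25)
  'b': [21/25 + 4/25*1/2, 21/25 + 4/25*3/5) = [23/25, 117/125) <- contains code 583/625
  'd': [21/25 + 4/25*3/5, 21/25 + 4/25*1/1) = [117/125, 1/1)
  emit 'b', narrow to [23/25, 117/125)
Step 4: interval [23/25, 117/125), width = 117/125 - 23/25 = 2/125
  'f': [23/25 + 2/125*0/1, 23/25 + 2/125*2/5) = [23/25, 579/625)
  'c': [23/25 + 2/125*2/5, 23/25 + 2/125*1/2) = [579/625, 116/125)
  'b': [23/25 + 2/125*1/2, 23/25 + 2/125*3/5) = [116/125, 581/625)
  'd': [23/25 + 2/125*3/5, 23/25 + 2/125*1/1) = [581/625, 117/125) <- contains code 583/625
  emit 'd', narrow to [581/625, 117/125)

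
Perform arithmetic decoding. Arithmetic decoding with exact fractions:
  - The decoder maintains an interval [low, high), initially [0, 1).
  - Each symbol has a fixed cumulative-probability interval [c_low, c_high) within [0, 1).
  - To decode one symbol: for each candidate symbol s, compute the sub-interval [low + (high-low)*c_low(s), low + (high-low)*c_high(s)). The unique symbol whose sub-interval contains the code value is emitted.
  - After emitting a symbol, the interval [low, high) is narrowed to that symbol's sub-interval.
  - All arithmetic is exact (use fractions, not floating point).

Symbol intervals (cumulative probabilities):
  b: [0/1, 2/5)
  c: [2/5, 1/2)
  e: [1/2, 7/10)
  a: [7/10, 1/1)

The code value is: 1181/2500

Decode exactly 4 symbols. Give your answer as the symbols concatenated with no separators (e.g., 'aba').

Step 1: interval [0/1, 1/1), width = 1/1 - 0/1 = 1/1
  'b': [0/1 + 1/1*0/1, 0/1 + 1/1*2/5) = [0/1, 2/5)
  'c': [0/1 + 1/1*2/5, 0/1 + 1/1*1/2) = [2/5, 1/2) <- contains code 1181/2500
  'e': [0/1 + 1/1*1/2, 0/1 + 1/1*7/10) = [1/2, 7/10)
  'a': [0/1 + 1/1*7/10, 0/1 + 1/1*1/1) = [7/10, 1/1)
  emit 'c', narrow to [2/5, 1/2)
Step 2: interval [2/5, 1/2), width = 1/2 - 2/5 = 1/10
  'b': [2/5 + 1/10*0/1, 2/5 + 1/10*2/5) = [2/5, 11/25)
  'c': [2/5 + 1/10*2/5, 2/5 + 1/10*1/2) = [11/25, 9/20)
  'e': [2/5 + 1/10*1/2, 2/5 + 1/10*7/10) = [9/20, 47/100)
  'a': [2/5 + 1/10*7/10, 2/5 + 1/10*1/1) = [47/100, 1/2) <- contains code 1181/2500
  emit 'a', narrow to [47/100, 1/2)
Step 3: interval [47/100, 1/2), width = 1/2 - 47/100 = 3/100
  'b': [47/100 + 3/100*0/1, 47/100 + 3/100*2/5) = [47/100, 241/500) <- contains code 1181/2500
  'c': [47/100 + 3/100*2/5, 47/100 + 3/100*1/2) = [241/500, 97/200)
  'e': [47/100 + 3/100*1/2, 47/100 + 3/100*7/10) = [97/200, 491/1000)
  'a': [47/100 + 3/100*7/10, 47/100 + 3/100*1/1) = [491/1000, 1/2)
  emit 'b', narrow to [47/100, 241/500)
Step 4: interval [47/100, 241/500), width = 241/500 - 47/100 = 3/250
  'b': [47/100 + 3/250*0/1, 47/100 + 3/250*2/5) = [47/100, 1187/2500) <- contains code 1181/2500
  'c': [47/100 + 3/250*2/5, 47/100 + 3/250*1/2) = [1187/2500, 119/250)
  'e': [47/100 + 3/250*1/2, 47/100 + 3/250*7/10) = [119/250, 299/625)
  'a': [47/100 + 3/250*7/10, 47/100 + 3/250*1/1) = [299/625, 241/500)
  emit 'b', narrow to [47/100, 1187/2500)

Answer: cabb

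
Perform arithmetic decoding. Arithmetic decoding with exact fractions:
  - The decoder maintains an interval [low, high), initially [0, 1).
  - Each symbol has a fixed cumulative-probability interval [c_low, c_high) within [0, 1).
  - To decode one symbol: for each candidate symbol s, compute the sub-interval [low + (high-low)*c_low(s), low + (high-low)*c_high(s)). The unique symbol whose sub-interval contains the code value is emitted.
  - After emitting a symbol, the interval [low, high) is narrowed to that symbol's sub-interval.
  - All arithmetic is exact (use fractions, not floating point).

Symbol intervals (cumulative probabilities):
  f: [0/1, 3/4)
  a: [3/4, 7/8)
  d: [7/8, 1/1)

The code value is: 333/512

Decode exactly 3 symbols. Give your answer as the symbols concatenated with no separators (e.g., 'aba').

Step 1: interval [0/1, 1/1), width = 1/1 - 0/1 = 1/1
  'f': [0/1 + 1/1*0/1, 0/1 + 1/1*3/4) = [0/1, 3/4) <- contains code 333/512
  'a': [0/1 + 1/1*3/4, 0/1 + 1/1*7/8) = [3/4, 7/8)
  'd': [0/1 + 1/1*7/8, 0/1 + 1/1*1/1) = [7/8, 1/1)
  emit 'f', narrow to [0/1, 3/4)
Step 2: interval [0/1, 3/4), width = 3/4 - 0/1 = 3/4
  'f': [0/1 + 3/4*0/1, 0/1 + 3/4*3/4) = [0/1, 9/16)
  'a': [0/1 + 3/4*3/4, 0/1 + 3/4*7/8) = [9/16, 21/32) <- contains code 333/512
  'd': [0/1 + 3/4*7/8, 0/1 + 3/4*1/1) = [21/32, 3/4)
  emit 'a', narrow to [9/16, 21/32)
Step 3: interval [9/16, 21/32), width = 21/32 - 9/16 = 3/32
  'f': [9/16 + 3/32*0/1, 9/16 + 3/32*3/4) = [9/16, 81/128)
  'a': [9/16 + 3/32*3/4, 9/16 + 3/32*7/8) = [81/128, 165/256)
  'd': [9/16 + 3/32*7/8, 9/16 + 3/32*1/1) = [165/256, 21/32) <- contains code 333/512
  emit 'd', narrow to [165/256, 21/32)

Answer: fad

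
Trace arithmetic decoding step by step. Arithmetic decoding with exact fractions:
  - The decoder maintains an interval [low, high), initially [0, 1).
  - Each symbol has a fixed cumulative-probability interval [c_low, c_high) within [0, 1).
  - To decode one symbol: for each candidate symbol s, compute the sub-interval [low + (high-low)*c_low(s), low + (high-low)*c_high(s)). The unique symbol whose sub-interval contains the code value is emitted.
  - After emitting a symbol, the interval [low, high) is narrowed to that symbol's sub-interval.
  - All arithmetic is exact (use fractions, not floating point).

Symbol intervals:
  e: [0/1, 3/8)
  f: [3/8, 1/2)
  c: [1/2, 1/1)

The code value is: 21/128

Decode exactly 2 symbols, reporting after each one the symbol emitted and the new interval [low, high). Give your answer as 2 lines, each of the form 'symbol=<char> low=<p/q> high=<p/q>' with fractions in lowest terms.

Step 1: interval [0/1, 1/1), width = 1/1 - 0/1 = 1/1
  'e': [0/1 + 1/1*0/1, 0/1 + 1/1*3/8) = [0/1, 3/8) <- contains code 21/128
  'f': [0/1 + 1/1*3/8, 0/1 + 1/1*1/2) = [3/8, 1/2)
  'c': [0/1 + 1/1*1/2, 0/1 + 1/1*1/1) = [1/2, 1/1)
  emit 'e', narrow to [0/1, 3/8)
Step 2: interval [0/1, 3/8), width = 3/8 - 0/1 = 3/8
  'e': [0/1 + 3/8*0/1, 0/1 + 3/8*3/8) = [0/1, 9/64)
  'f': [0/1 + 3/8*3/8, 0/1 + 3/8*1/2) = [9/64, 3/16) <- contains code 21/128
  'c': [0/1 + 3/8*1/2, 0/1 + 3/8*1/1) = [3/16, 3/8)
  emit 'f', narrow to [9/64, 3/16)

Answer: symbol=e low=0/1 high=3/8
symbol=f low=9/64 high=3/16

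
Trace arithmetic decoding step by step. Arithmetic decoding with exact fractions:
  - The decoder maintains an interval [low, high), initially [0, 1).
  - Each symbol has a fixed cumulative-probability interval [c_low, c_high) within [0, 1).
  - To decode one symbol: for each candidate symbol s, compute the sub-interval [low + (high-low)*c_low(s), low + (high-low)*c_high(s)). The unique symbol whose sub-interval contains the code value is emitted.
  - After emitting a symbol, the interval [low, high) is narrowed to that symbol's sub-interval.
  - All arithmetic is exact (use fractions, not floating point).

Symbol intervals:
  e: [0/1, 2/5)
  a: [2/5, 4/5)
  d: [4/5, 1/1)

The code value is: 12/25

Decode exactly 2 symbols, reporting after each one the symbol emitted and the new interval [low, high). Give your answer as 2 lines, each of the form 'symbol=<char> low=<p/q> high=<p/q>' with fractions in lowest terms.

Step 1: interval [0/1, 1/1), width = 1/1 - 0/1 = 1/1
  'e': [0/1 + 1/1*0/1, 0/1 + 1/1*2/5) = [0/1, 2/5)
  'a': [0/1 + 1/1*2/5, 0/1 + 1/1*4/5) = [2/5, 4/5) <- contains code 12/25
  'd': [0/1 + 1/1*4/5, 0/1 + 1/1*1/1) = [4/5, 1/1)
  emit 'a', narrow to [2/5, 4/5)
Step 2: interval [2/5, 4/5), width = 4/5 - 2/5 = 2/5
  'e': [2/5 + 2/5*0/1, 2/5 + 2/5*2/5) = [2/5, 14/25) <- contains code 12/25
  'a': [2/5 + 2/5*2/5, 2/5 + 2/5*4/5) = [14/25, 18/25)
  'd': [2/5 + 2/5*4/5, 2/5 + 2/5*1/1) = [18/25, 4/5)
  emit 'e', narrow to [2/5, 14/25)

Answer: symbol=a low=2/5 high=4/5
symbol=e low=2/5 high=14/25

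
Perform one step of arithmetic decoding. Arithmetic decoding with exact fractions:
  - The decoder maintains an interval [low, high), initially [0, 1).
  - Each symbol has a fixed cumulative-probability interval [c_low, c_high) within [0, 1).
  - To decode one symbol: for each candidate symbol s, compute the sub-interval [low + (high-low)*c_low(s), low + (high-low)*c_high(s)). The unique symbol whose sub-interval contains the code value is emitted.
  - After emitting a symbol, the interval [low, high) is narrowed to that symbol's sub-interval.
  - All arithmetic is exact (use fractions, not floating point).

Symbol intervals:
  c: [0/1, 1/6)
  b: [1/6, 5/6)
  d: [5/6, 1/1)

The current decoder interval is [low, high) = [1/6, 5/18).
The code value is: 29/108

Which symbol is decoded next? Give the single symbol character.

Answer: d

Derivation:
Interval width = high − low = 5/18 − 1/6 = 1/9
Scaled code = (code − low) / width = (29/108 − 1/6) / 1/9 = 11/12
  c: [0/1, 1/6) 
  b: [1/6, 5/6) 
  d: [5/6, 1/1) ← scaled code falls here ✓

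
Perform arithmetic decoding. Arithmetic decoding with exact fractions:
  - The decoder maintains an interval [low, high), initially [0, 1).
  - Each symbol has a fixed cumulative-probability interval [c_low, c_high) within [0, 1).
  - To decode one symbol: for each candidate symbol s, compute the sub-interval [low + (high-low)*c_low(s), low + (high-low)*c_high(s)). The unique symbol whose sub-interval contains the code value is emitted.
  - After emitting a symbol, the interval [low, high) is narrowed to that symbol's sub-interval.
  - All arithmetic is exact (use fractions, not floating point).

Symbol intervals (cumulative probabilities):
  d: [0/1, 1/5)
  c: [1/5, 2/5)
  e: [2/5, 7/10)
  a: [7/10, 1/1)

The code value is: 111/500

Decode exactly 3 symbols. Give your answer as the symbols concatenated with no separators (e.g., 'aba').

Step 1: interval [0/1, 1/1), width = 1/1 - 0/1 = 1/1
  'd': [0/1 + 1/1*0/1, 0/1 + 1/1*1/5) = [0/1, 1/5)
  'c': [0/1 + 1/1*1/5, 0/1 + 1/1*2/5) = [1/5, 2/5) <- contains code 111/500
  'e': [0/1 + 1/1*2/5, 0/1 + 1/1*7/10) = [2/5, 7/10)
  'a': [0/1 + 1/1*7/10, 0/1 + 1/1*1/1) = [7/10, 1/1)
  emit 'c', narrow to [1/5, 2/5)
Step 2: interval [1/5, 2/5), width = 2/5 - 1/5 = 1/5
  'd': [1/5 + 1/5*0/1, 1/5 + 1/5*1/5) = [1/5, 6/25) <- contains code 111/500
  'c': [1/5 + 1/5*1/5, 1/5 + 1/5*2/5) = [6/25, 7/25)
  'e': [1/5 + 1/5*2/5, 1/5 + 1/5*7/10) = [7/25, 17/50)
  'a': [1/5 + 1/5*7/10, 1/5 + 1/5*1/1) = [17/50, 2/5)
  emit 'd', narrow to [1/5, 6/25)
Step 3: interval [1/5, 6/25), width = 6/25 - 1/5 = 1/25
  'd': [1/5 + 1/25*0/1, 1/5 + 1/25*1/5) = [1/5, 26/125)
  'c': [1/5 + 1/25*1/5, 1/5 + 1/25*2/5) = [26/125, 27/125)
  'e': [1/5 + 1/25*2/5, 1/5 + 1/25*7/10) = [27/125, 57/250) <- contains code 111/500
  'a': [1/5 + 1/25*7/10, 1/5 + 1/25*1/1) = [57/250, 6/25)
  emit 'e', narrow to [27/125, 57/250)

Answer: cde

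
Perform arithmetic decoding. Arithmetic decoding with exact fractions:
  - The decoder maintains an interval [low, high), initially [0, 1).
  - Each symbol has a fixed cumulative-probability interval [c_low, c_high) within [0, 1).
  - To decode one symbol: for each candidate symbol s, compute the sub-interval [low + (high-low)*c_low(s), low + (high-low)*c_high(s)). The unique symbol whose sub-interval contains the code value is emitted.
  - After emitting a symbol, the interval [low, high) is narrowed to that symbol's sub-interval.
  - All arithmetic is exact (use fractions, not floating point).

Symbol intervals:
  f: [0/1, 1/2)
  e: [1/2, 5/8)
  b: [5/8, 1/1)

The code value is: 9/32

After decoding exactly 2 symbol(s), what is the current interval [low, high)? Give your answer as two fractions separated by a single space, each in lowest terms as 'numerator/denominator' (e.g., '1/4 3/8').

Step 1: interval [0/1, 1/1), width = 1/1 - 0/1 = 1/1
  'f': [0/1 + 1/1*0/1, 0/1 + 1/1*1/2) = [0/1, 1/2) <- contains code 9/32
  'e': [0/1 + 1/1*1/2, 0/1 + 1/1*5/8) = [1/2, 5/8)
  'b': [0/1 + 1/1*5/8, 0/1 + 1/1*1/1) = [5/8, 1/1)
  emit 'f', narrow to [0/1, 1/2)
Step 2: interval [0/1, 1/2), width = 1/2 - 0/1 = 1/2
  'f': [0/1 + 1/2*0/1, 0/1 + 1/2*1/2) = [0/1, 1/4)
  'e': [0/1 + 1/2*1/2, 0/1 + 1/2*5/8) = [1/4, 5/16) <- contains code 9/32
  'b': [0/1 + 1/2*5/8, 0/1 + 1/2*1/1) = [5/16, 1/2)
  emit 'e', narrow to [1/4, 5/16)

Answer: 1/4 5/16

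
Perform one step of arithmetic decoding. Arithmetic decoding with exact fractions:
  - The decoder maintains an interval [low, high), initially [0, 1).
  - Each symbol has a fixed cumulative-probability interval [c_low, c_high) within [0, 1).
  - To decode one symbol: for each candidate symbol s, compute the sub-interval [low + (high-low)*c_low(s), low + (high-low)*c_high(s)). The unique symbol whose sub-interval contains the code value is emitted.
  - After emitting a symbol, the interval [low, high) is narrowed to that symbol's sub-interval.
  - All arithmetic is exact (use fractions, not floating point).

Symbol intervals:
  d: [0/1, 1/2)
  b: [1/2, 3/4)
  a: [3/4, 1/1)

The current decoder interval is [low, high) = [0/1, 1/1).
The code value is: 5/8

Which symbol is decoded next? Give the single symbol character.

Answer: b

Derivation:
Interval width = high − low = 1/1 − 0/1 = 1/1
Scaled code = (code − low) / width = (5/8 − 0/1) / 1/1 = 5/8
  d: [0/1, 1/2) 
  b: [1/2, 3/4) ← scaled code falls here ✓
  a: [3/4, 1/1) 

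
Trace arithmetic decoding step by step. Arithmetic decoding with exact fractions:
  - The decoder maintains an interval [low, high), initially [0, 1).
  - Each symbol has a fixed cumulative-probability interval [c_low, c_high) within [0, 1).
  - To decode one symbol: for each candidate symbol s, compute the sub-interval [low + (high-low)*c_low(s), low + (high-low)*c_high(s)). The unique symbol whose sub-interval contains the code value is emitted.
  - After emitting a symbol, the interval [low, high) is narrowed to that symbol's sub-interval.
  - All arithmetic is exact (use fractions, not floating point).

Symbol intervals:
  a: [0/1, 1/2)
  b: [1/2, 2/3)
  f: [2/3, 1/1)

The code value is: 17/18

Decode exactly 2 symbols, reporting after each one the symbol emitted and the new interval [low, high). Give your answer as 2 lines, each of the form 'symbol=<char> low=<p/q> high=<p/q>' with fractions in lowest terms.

Answer: symbol=f low=2/3 high=1/1
symbol=f low=8/9 high=1/1

Derivation:
Step 1: interval [0/1, 1/1), width = 1/1 - 0/1 = 1/1
  'a': [0/1 + 1/1*0/1, 0/1 + 1/1*1/2) = [0/1, 1/2)
  'b': [0/1 + 1/1*1/2, 0/1 + 1/1*2/3) = [1/2, 2/3)
  'f': [0/1 + 1/1*2/3, 0/1 + 1/1*1/1) = [2/3, 1/1) <- contains code 17/18
  emit 'f', narrow to [2/3, 1/1)
Step 2: interval [2/3, 1/1), width = 1/1 - 2/3 = 1/3
  'a': [2/3 + 1/3*0/1, 2/3 + 1/3*1/2) = [2/3, 5/6)
  'b': [2/3 + 1/3*1/2, 2/3 + 1/3*2/3) = [5/6, 8/9)
  'f': [2/3 + 1/3*2/3, 2/3 + 1/3*1/1) = [8/9, 1/1) <- contains code 17/18
  emit 'f', narrow to [8/9, 1/1)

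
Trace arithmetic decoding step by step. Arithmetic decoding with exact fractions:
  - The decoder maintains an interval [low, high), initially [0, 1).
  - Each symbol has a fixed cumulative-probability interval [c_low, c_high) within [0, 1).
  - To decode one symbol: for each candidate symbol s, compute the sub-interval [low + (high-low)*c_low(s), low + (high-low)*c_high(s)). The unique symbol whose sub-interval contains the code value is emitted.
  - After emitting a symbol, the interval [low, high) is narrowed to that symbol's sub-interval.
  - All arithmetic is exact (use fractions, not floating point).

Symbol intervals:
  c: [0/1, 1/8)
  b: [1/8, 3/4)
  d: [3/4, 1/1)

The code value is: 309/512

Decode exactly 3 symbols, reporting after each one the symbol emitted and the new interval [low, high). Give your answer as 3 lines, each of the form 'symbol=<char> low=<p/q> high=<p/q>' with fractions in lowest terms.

Step 1: interval [0/1, 1/1), width = 1/1 - 0/1 = 1/1
  'c': [0/1 + 1/1*0/1, 0/1 + 1/1*1/8) = [0/1, 1/8)
  'b': [0/1 + 1/1*1/8, 0/1 + 1/1*3/4) = [1/8, 3/4) <- contains code 309/512
  'd': [0/1 + 1/1*3/4, 0/1 + 1/1*1/1) = [3/4, 1/1)
  emit 'b', narrow to [1/8, 3/4)
Step 2: interval [1/8, 3/4), width = 3/4 - 1/8 = 5/8
  'c': [1/8 + 5/8*0/1, 1/8 + 5/8*1/8) = [1/8, 13/64)
  'b': [1/8 + 5/8*1/8, 1/8 + 5/8*3/4) = [13/64, 19/32)
  'd': [1/8 + 5/8*3/4, 1/8 + 5/8*1/1) = [19/32, 3/4) <- contains code 309/512
  emit 'd', narrow to [19/32, 3/4)
Step 3: interval [19/32, 3/4), width = 3/4 - 19/32 = 5/32
  'c': [19/32 + 5/32*0/1, 19/32 + 5/32*1/8) = [19/32, 157/256) <- contains code 309/512
  'b': [19/32 + 5/32*1/8, 19/32 + 5/32*3/4) = [157/256, 91/128)
  'd': [19/32 + 5/32*3/4, 19/32 + 5/32*1/1) = [91/128, 3/4)
  emit 'c', narrow to [19/32, 157/256)

Answer: symbol=b low=1/8 high=3/4
symbol=d low=19/32 high=3/4
symbol=c low=19/32 high=157/256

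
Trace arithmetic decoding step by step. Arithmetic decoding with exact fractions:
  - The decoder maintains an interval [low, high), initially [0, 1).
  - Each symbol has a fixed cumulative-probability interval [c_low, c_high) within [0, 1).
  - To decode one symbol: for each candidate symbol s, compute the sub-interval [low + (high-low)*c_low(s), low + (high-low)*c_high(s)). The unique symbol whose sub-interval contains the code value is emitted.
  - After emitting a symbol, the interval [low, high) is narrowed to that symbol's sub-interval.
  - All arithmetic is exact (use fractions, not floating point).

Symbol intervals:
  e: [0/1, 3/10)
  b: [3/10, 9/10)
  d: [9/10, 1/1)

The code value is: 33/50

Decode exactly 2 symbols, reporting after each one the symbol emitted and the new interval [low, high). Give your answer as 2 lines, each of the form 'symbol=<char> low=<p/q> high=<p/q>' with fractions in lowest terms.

Answer: symbol=b low=3/10 high=9/10
symbol=b low=12/25 high=21/25

Derivation:
Step 1: interval [0/1, 1/1), width = 1/1 - 0/1 = 1/1
  'e': [0/1 + 1/1*0/1, 0/1 + 1/1*3/10) = [0/1, 3/10)
  'b': [0/1 + 1/1*3/10, 0/1 + 1/1*9/10) = [3/10, 9/10) <- contains code 33/50
  'd': [0/1 + 1/1*9/10, 0/1 + 1/1*1/1) = [9/10, 1/1)
  emit 'b', narrow to [3/10, 9/10)
Step 2: interval [3/10, 9/10), width = 9/10 - 3/10 = 3/5
  'e': [3/10 + 3/5*0/1, 3/10 + 3/5*3/10) = [3/10, 12/25)
  'b': [3/10 + 3/5*3/10, 3/10 + 3/5*9/10) = [12/25, 21/25) <- contains code 33/50
  'd': [3/10 + 3/5*9/10, 3/10 + 3/5*1/1) = [21/25, 9/10)
  emit 'b', narrow to [12/25, 21/25)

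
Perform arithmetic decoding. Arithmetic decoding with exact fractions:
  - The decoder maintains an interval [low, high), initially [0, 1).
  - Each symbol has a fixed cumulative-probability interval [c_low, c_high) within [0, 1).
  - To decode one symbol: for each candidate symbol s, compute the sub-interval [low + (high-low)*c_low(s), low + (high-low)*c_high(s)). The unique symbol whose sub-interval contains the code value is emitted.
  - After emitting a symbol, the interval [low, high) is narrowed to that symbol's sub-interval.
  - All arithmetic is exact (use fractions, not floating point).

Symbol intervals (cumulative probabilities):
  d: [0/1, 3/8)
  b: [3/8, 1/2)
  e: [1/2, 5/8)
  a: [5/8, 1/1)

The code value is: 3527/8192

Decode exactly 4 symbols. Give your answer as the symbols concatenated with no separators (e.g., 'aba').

Step 1: interval [0/1, 1/1), width = 1/1 - 0/1 = 1/1
  'd': [0/1 + 1/1*0/1, 0/1 + 1/1*3/8) = [0/1, 3/8)
  'b': [0/1 + 1/1*3/8, 0/1 + 1/1*1/2) = [3/8, 1/2) <- contains code 3527/8192
  'e': [0/1 + 1/1*1/2, 0/1 + 1/1*5/8) = [1/2, 5/8)
  'a': [0/1 + 1/1*5/8, 0/1 + 1/1*1/1) = [5/8, 1/1)
  emit 'b', narrow to [3/8, 1/2)
Step 2: interval [3/8, 1/2), width = 1/2 - 3/8 = 1/8
  'd': [3/8 + 1/8*0/1, 3/8 + 1/8*3/8) = [3/8, 27/64)
  'b': [3/8 + 1/8*3/8, 3/8 + 1/8*1/2) = [27/64, 7/16) <- contains code 3527/8192
  'e': [3/8 + 1/8*1/2, 3/8 + 1/8*5/8) = [7/16, 29/64)
  'a': [3/8 + 1/8*5/8, 3/8 + 1/8*1/1) = [29/64, 1/2)
  emit 'b', narrow to [27/64, 7/16)
Step 3: interval [27/64, 7/16), width = 7/16 - 27/64 = 1/64
  'd': [27/64 + 1/64*0/1, 27/64 + 1/64*3/8) = [27/64, 219/512)
  'b': [27/64 + 1/64*3/8, 27/64 + 1/64*1/2) = [219/512, 55/128)
  'e': [27/64 + 1/64*1/2, 27/64 + 1/64*5/8) = [55/128, 221/512) <- contains code 3527/8192
  'a': [27/64 + 1/64*5/8, 27/64 + 1/64*1/1) = [221/512, 7/16)
  emit 'e', narrow to [55/128, 221/512)
Step 4: interval [55/128, 221/512), width = 221/512 - 55/128 = 1/512
  'd': [55/128 + 1/512*0/1, 55/128 + 1/512*3/8) = [55/128, 1763/4096)
  'b': [55/128 + 1/512*3/8, 55/128 + 1/512*1/2) = [1763/4096, 441/1024) <- contains code 3527/8192
  'e': [55/128 + 1/512*1/2, 55/128 + 1/512*5/8) = [441/1024, 1765/4096)
  'a': [55/128 + 1/512*5/8, 55/128 + 1/512*1/1) = [1765/4096, 221/512)
  emit 'b', narrow to [1763/4096, 441/1024)

Answer: bbeb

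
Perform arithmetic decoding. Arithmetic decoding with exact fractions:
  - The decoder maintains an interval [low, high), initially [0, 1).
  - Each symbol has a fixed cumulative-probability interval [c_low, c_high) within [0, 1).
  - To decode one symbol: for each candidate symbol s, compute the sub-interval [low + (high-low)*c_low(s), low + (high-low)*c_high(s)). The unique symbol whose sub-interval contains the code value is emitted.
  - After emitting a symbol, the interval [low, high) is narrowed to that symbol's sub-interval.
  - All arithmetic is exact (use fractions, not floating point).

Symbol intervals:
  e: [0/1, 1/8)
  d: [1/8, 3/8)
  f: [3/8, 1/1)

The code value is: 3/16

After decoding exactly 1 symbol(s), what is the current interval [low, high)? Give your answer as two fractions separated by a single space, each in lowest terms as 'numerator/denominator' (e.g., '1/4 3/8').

Answer: 1/8 3/8

Derivation:
Step 1: interval [0/1, 1/1), width = 1/1 - 0/1 = 1/1
  'e': [0/1 + 1/1*0/1, 0/1 + 1/1*1/8) = [0/1, 1/8)
  'd': [0/1 + 1/1*1/8, 0/1 + 1/1*3/8) = [1/8, 3/8) <- contains code 3/16
  'f': [0/1 + 1/1*3/8, 0/1 + 1/1*1/1) = [3/8, 1/1)
  emit 'd', narrow to [1/8, 3/8)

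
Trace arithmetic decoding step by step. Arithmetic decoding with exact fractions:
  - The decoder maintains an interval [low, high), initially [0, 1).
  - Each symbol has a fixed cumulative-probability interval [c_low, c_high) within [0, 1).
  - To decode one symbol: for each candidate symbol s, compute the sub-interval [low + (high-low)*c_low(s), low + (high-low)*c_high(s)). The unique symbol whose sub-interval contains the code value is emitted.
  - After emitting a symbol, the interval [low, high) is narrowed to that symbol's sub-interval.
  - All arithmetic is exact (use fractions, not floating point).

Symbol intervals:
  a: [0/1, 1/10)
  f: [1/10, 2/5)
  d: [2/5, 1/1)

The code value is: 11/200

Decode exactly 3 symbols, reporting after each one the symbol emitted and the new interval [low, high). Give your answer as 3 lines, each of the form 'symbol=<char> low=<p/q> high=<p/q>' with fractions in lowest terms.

Step 1: interval [0/1, 1/1), width = 1/1 - 0/1 = 1/1
  'a': [0/1 + 1/1*0/1, 0/1 + 1/1*1/10) = [0/1, 1/10) <- contains code 11/200
  'f': [0/1 + 1/1*1/10, 0/1 + 1/1*2/5) = [1/10, 2/5)
  'd': [0/1 + 1/1*2/5, 0/1 + 1/1*1/1) = [2/5, 1/1)
  emit 'a', narrow to [0/1, 1/10)
Step 2: interval [0/1, 1/10), width = 1/10 - 0/1 = 1/10
  'a': [0/1 + 1/10*0/1, 0/1 + 1/10*1/10) = [0/1, 1/100)
  'f': [0/1 + 1/10*1/10, 0/1 + 1/10*2/5) = [1/100, 1/25)
  'd': [0/1 + 1/10*2/5, 0/1 + 1/10*1/1) = [1/25, 1/10) <- contains code 11/200
  emit 'd', narrow to [1/25, 1/10)
Step 3: interval [1/25, 1/10), width = 1/10 - 1/25 = 3/50
  'a': [1/25 + 3/50*0/1, 1/25 + 3/50*1/10) = [1/25, 23/500)
  'f': [1/25 + 3/50*1/10, 1/25 + 3/50*2/5) = [23/500, 8/125) <- contains code 11/200
  'd': [1/25 + 3/50*2/5, 1/25 + 3/50*1/1) = [8/125, 1/10)
  emit 'f', narrow to [23/500, 8/125)

Answer: symbol=a low=0/1 high=1/10
symbol=d low=1/25 high=1/10
symbol=f low=23/500 high=8/125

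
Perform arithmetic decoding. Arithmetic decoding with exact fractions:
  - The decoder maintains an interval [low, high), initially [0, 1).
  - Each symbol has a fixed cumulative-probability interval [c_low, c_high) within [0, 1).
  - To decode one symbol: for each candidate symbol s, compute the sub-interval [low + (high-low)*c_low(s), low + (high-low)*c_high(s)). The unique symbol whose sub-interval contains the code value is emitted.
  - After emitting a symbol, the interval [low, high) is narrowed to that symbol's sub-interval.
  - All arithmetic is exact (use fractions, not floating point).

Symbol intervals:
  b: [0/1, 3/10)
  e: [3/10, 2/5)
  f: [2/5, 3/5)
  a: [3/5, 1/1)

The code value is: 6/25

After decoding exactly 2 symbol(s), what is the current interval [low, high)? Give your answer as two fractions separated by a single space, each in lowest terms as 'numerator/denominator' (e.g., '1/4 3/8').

Answer: 9/50 3/10

Derivation:
Step 1: interval [0/1, 1/1), width = 1/1 - 0/1 = 1/1
  'b': [0/1 + 1/1*0/1, 0/1 + 1/1*3/10) = [0/1, 3/10) <- contains code 6/25
  'e': [0/1 + 1/1*3/10, 0/1 + 1/1*2/5) = [3/10, 2/5)
  'f': [0/1 + 1/1*2/5, 0/1 + 1/1*3/5) = [2/5, 3/5)
  'a': [0/1 + 1/1*3/5, 0/1 + 1/1*1/1) = [3/5, 1/1)
  emit 'b', narrow to [0/1, 3/10)
Step 2: interval [0/1, 3/10), width = 3/10 - 0/1 = 3/10
  'b': [0/1 + 3/10*0/1, 0/1 + 3/10*3/10) = [0/1, 9/100)
  'e': [0/1 + 3/10*3/10, 0/1 + 3/10*2/5) = [9/100, 3/25)
  'f': [0/1 + 3/10*2/5, 0/1 + 3/10*3/5) = [3/25, 9/50)
  'a': [0/1 + 3/10*3/5, 0/1 + 3/10*1/1) = [9/50, 3/10) <- contains code 6/25
  emit 'a', narrow to [9/50, 3/10)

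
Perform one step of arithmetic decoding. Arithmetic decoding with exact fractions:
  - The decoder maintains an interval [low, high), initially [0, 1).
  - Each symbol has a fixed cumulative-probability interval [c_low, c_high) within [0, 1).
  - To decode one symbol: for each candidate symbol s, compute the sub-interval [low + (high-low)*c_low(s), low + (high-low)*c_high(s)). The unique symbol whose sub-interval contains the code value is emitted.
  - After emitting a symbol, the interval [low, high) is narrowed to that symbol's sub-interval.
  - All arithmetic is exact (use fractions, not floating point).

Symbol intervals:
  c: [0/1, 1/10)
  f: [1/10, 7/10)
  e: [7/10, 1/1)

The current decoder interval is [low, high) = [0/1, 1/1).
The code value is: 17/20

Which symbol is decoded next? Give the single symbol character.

Answer: e

Derivation:
Interval width = high − low = 1/1 − 0/1 = 1/1
Scaled code = (code − low) / width = (17/20 − 0/1) / 1/1 = 17/20
  c: [0/1, 1/10) 
  f: [1/10, 7/10) 
  e: [7/10, 1/1) ← scaled code falls here ✓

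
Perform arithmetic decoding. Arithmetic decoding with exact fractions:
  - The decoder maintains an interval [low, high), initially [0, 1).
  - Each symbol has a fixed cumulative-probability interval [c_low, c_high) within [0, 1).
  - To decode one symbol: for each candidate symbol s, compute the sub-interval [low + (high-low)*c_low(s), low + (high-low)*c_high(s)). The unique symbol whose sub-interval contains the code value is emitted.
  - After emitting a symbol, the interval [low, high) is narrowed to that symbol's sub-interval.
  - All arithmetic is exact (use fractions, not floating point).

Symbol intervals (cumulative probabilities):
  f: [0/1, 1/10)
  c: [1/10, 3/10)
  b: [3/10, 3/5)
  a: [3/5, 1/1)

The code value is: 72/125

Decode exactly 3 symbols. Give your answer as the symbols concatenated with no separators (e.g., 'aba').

Step 1: interval [0/1, 1/1), width = 1/1 - 0/1 = 1/1
  'f': [0/1 + 1/1*0/1, 0/1 + 1/1*1/10) = [0/1, 1/10)
  'c': [0/1 + 1/1*1/10, 0/1 + 1/1*3/10) = [1/10, 3/10)
  'b': [0/1 + 1/1*3/10, 0/1 + 1/1*3/5) = [3/10, 3/5) <- contains code 72/125
  'a': [0/1 + 1/1*3/5, 0/1 + 1/1*1/1) = [3/5, 1/1)
  emit 'b', narrow to [3/10, 3/5)
Step 2: interval [3/10, 3/5), width = 3/5 - 3/10 = 3/10
  'f': [3/10 + 3/10*0/1, 3/10 + 3/10*1/10) = [3/10, 33/100)
  'c': [3/10 + 3/10*1/10, 3/10 + 3/10*3/10) = [33/100, 39/100)
  'b': [3/10 + 3/10*3/10, 3/10 + 3/10*3/5) = [39/100, 12/25)
  'a': [3/10 + 3/10*3/5, 3/10 + 3/10*1/1) = [12/25, 3/5) <- contains code 72/125
  emit 'a', narrow to [12/25, 3/5)
Step 3: interval [12/25, 3/5), width = 3/5 - 12/25 = 3/25
  'f': [12/25 + 3/25*0/1, 12/25 + 3/25*1/10) = [12/25, 123/250)
  'c': [12/25 + 3/25*1/10, 12/25 + 3/25*3/10) = [123/250, 129/250)
  'b': [12/25 + 3/25*3/10, 12/25 + 3/25*3/5) = [129/250, 69/125)
  'a': [12/25 + 3/25*3/5, 12/25 + 3/25*1/1) = [69/125, 3/5) <- contains code 72/125
  emit 'a', narrow to [69/125, 3/5)

Answer: baa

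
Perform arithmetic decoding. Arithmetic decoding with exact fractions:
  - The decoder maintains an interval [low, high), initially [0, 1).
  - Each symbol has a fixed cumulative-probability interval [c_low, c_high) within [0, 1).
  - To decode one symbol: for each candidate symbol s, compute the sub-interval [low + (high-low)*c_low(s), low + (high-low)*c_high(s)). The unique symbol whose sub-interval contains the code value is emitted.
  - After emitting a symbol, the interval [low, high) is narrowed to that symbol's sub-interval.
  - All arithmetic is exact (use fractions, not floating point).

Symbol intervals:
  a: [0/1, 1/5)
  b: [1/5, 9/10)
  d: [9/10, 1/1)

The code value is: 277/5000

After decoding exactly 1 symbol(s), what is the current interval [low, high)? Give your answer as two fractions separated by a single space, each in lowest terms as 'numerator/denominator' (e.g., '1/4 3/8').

Step 1: interval [0/1, 1/1), width = 1/1 - 0/1 = 1/1
  'a': [0/1 + 1/1*0/1, 0/1 + 1/1*1/5) = [0/1, 1/5) <- contains code 277/5000
  'b': [0/1 + 1/1*1/5, 0/1 + 1/1*9/10) = [1/5, 9/10)
  'd': [0/1 + 1/1*9/10, 0/1 + 1/1*1/1) = [9/10, 1/1)
  emit 'a', narrow to [0/1, 1/5)

Answer: 0/1 1/5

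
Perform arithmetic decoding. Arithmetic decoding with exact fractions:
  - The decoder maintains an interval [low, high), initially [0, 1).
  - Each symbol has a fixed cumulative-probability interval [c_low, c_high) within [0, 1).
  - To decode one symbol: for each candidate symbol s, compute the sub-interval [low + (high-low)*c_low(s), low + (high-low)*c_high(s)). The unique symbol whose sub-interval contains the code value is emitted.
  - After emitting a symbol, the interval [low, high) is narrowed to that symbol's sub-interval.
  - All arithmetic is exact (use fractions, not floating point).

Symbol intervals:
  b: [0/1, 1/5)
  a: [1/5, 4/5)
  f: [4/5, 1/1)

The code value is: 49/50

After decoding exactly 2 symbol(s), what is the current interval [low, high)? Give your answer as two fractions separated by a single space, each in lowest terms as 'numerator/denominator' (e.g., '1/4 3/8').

Step 1: interval [0/1, 1/1), width = 1/1 - 0/1 = 1/1
  'b': [0/1 + 1/1*0/1, 0/1 + 1/1*1/5) = [0/1, 1/5)
  'a': [0/1 + 1/1*1/5, 0/1 + 1/1*4/5) = [1/5, 4/5)
  'f': [0/1 + 1/1*4/5, 0/1 + 1/1*1/1) = [4/5, 1/1) <- contains code 49/50
  emit 'f', narrow to [4/5, 1/1)
Step 2: interval [4/5, 1/1), width = 1/1 - 4/5 = 1/5
  'b': [4/5 + 1/5*0/1, 4/5 + 1/5*1/5) = [4/5, 21/25)
  'a': [4/5 + 1/5*1/5, 4/5 + 1/5*4/5) = [21/25, 24/25)
  'f': [4/5 + 1/5*4/5, 4/5 + 1/5*1/1) = [24/25, 1/1) <- contains code 49/50
  emit 'f', narrow to [24/25, 1/1)

Answer: 24/25 1/1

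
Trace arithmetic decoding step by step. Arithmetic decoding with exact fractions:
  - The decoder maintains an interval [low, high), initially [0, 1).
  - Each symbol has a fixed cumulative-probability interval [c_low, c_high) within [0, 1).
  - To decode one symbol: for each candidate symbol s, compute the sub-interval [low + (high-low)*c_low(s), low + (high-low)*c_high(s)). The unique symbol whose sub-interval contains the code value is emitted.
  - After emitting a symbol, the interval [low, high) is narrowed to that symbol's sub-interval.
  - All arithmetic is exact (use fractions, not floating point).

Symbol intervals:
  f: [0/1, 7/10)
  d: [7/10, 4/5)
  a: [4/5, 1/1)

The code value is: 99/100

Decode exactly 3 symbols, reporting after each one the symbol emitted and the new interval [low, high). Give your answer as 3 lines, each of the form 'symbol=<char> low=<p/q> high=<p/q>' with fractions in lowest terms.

Answer: symbol=a low=4/5 high=1/1
symbol=a low=24/25 high=1/1
symbol=d low=247/250 high=124/125

Derivation:
Step 1: interval [0/1, 1/1), width = 1/1 - 0/1 = 1/1
  'f': [0/1 + 1/1*0/1, 0/1 + 1/1*7/10) = [0/1, 7/10)
  'd': [0/1 + 1/1*7/10, 0/1 + 1/1*4/5) = [7/10, 4/5)
  'a': [0/1 + 1/1*4/5, 0/1 + 1/1*1/1) = [4/5, 1/1) <- contains code 99/100
  emit 'a', narrow to [4/5, 1/1)
Step 2: interval [4/5, 1/1), width = 1/1 - 4/5 = 1/5
  'f': [4/5 + 1/5*0/1, 4/5 + 1/5*7/10) = [4/5, 47/50)
  'd': [4/5 + 1/5*7/10, 4/5 + 1/5*4/5) = [47/50, 24/25)
  'a': [4/5 + 1/5*4/5, 4/5 + 1/5*1/1) = [24/25, 1/1) <- contains code 99/100
  emit 'a', narrow to [24/25, 1/1)
Step 3: interval [24/25, 1/1), width = 1/1 - 24/25 = 1/25
  'f': [24/25 + 1/25*0/1, 24/25 + 1/25*7/10) = [24/25, 247/250)
  'd': [24/25 + 1/25*7/10, 24/25 + 1/25*4/5) = [247/250, 124/125) <- contains code 99/100
  'a': [24/25 + 1/25*4/5, 24/25 + 1/25*1/1) = [124/125, 1/1)
  emit 'd', narrow to [247/250, 124/125)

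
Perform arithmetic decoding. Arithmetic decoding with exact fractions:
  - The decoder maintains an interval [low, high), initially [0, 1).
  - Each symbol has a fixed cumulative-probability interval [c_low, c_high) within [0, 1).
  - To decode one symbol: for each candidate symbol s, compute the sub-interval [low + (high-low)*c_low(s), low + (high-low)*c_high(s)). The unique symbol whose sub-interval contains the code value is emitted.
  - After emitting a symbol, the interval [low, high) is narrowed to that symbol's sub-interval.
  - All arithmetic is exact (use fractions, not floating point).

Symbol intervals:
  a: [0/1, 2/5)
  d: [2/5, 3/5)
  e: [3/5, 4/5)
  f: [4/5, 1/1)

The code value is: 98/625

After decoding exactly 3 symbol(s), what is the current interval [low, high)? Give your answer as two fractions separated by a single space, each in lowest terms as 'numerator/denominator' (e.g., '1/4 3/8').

Step 1: interval [0/1, 1/1), width = 1/1 - 0/1 = 1/1
  'a': [0/1 + 1/1*0/1, 0/1 + 1/1*2/5) = [0/1, 2/5) <- contains code 98/625
  'd': [0/1 + 1/1*2/5, 0/1 + 1/1*3/5) = [2/5, 3/5)
  'e': [0/1 + 1/1*3/5, 0/1 + 1/1*4/5) = [3/5, 4/5)
  'f': [0/1 + 1/1*4/5, 0/1 + 1/1*1/1) = [4/5, 1/1)
  emit 'a', narrow to [0/1, 2/5)
Step 2: interval [0/1, 2/5), width = 2/5 - 0/1 = 2/5
  'a': [0/1 + 2/5*0/1, 0/1 + 2/5*2/5) = [0/1, 4/25) <- contains code 98/625
  'd': [0/1 + 2/5*2/5, 0/1 + 2/5*3/5) = [4/25, 6/25)
  'e': [0/1 + 2/5*3/5, 0/1 + 2/5*4/5) = [6/25, 8/25)
  'f': [0/1 + 2/5*4/5, 0/1 + 2/5*1/1) = [8/25, 2/5)
  emit 'a', narrow to [0/1, 4/25)
Step 3: interval [0/1, 4/25), width = 4/25 - 0/1 = 4/25
  'a': [0/1 + 4/25*0/1, 0/1 + 4/25*2/5) = [0/1, 8/125)
  'd': [0/1 + 4/25*2/5, 0/1 + 4/25*3/5) = [8/125, 12/125)
  'e': [0/1 + 4/25*3/5, 0/1 + 4/25*4/5) = [12/125, 16/125)
  'f': [0/1 + 4/25*4/5, 0/1 + 4/25*1/1) = [16/125, 4/25) <- contains code 98/625
  emit 'f', narrow to [16/125, 4/25)

Answer: 16/125 4/25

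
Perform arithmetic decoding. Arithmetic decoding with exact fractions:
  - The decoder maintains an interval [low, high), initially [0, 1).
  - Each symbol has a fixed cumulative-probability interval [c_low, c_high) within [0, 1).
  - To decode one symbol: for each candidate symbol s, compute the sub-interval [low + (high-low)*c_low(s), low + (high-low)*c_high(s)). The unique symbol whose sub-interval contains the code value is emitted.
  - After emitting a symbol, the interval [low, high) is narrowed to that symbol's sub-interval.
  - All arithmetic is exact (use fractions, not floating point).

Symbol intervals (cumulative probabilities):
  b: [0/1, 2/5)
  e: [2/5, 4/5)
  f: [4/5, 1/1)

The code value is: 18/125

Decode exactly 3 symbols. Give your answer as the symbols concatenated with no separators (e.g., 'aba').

Step 1: interval [0/1, 1/1), width = 1/1 - 0/1 = 1/1
  'b': [0/1 + 1/1*0/1, 0/1 + 1/1*2/5) = [0/1, 2/5) <- contains code 18/125
  'e': [0/1 + 1/1*2/5, 0/1 + 1/1*4/5) = [2/5, 4/5)
  'f': [0/1 + 1/1*4/5, 0/1 + 1/1*1/1) = [4/5, 1/1)
  emit 'b', narrow to [0/1, 2/5)
Step 2: interval [0/1, 2/5), width = 2/5 - 0/1 = 2/5
  'b': [0/1 + 2/5*0/1, 0/1 + 2/5*2/5) = [0/1, 4/25) <- contains code 18/125
  'e': [0/1 + 2/5*2/5, 0/1 + 2/5*4/5) = [4/25, 8/25)
  'f': [0/1 + 2/5*4/5, 0/1 + 2/5*1/1) = [8/25, 2/5)
  emit 'b', narrow to [0/1, 4/25)
Step 3: interval [0/1, 4/25), width = 4/25 - 0/1 = 4/25
  'b': [0/1 + 4/25*0/1, 0/1 + 4/25*2/5) = [0/1, 8/125)
  'e': [0/1 + 4/25*2/5, 0/1 + 4/25*4/5) = [8/125, 16/125)
  'f': [0/1 + 4/25*4/5, 0/1 + 4/25*1/1) = [16/125, 4/25) <- contains code 18/125
  emit 'f', narrow to [16/125, 4/25)

Answer: bbf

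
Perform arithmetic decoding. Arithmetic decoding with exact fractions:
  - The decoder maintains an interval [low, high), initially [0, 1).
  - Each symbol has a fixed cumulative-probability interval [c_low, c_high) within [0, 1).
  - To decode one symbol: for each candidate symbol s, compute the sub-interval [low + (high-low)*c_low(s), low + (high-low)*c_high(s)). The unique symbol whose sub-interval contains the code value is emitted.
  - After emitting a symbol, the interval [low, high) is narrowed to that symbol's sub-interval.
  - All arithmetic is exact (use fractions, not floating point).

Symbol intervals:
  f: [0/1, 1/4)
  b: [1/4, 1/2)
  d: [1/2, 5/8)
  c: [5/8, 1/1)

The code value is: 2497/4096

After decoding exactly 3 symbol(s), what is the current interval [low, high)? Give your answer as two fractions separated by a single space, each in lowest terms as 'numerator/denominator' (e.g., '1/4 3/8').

Answer: 311/512 5/8

Derivation:
Step 1: interval [0/1, 1/1), width = 1/1 - 0/1 = 1/1
  'f': [0/1 + 1/1*0/1, 0/1 + 1/1*1/4) = [0/1, 1/4)
  'b': [0/1 + 1/1*1/4, 0/1 + 1/1*1/2) = [1/4, 1/2)
  'd': [0/1 + 1/1*1/2, 0/1 + 1/1*5/8) = [1/2, 5/8) <- contains code 2497/4096
  'c': [0/1 + 1/1*5/8, 0/1 + 1/1*1/1) = [5/8, 1/1)
  emit 'd', narrow to [1/2, 5/8)
Step 2: interval [1/2, 5/8), width = 5/8 - 1/2 = 1/8
  'f': [1/2 + 1/8*0/1, 1/2 + 1/8*1/4) = [1/2, 17/32)
  'b': [1/2 + 1/8*1/4, 1/2 + 1/8*1/2) = [17/32, 9/16)
  'd': [1/2 + 1/8*1/2, 1/2 + 1/8*5/8) = [9/16, 37/64)
  'c': [1/2 + 1/8*5/8, 1/2 + 1/8*1/1) = [37/64, 5/8) <- contains code 2497/4096
  emit 'c', narrow to [37/64, 5/8)
Step 3: interval [37/64, 5/8), width = 5/8 - 37/64 = 3/64
  'f': [37/64 + 3/64*0/1, 37/64 + 3/64*1/4) = [37/64, 151/256)
  'b': [37/64 + 3/64*1/4, 37/64 + 3/64*1/2) = [151/256, 77/128)
  'd': [37/64 + 3/64*1/2, 37/64 + 3/64*5/8) = [77/128, 311/512)
  'c': [37/64 + 3/64*5/8, 37/64 + 3/64*1/1) = [311/512, 5/8) <- contains code 2497/4096
  emit 'c', narrow to [311/512, 5/8)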